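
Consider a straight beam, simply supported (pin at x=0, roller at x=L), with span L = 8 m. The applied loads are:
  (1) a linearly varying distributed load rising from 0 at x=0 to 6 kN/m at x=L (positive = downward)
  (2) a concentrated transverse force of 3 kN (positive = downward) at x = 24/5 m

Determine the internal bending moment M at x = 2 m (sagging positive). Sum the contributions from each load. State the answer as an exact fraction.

Load 1 — triangular load w₀=6 kN/m (0→w₀ over full span):
  M_1 = w₀Lx/6 - w₀x³/(6L) = 6·8·2/6 - 6·2³/(6·8) = 15 kN·m
Load 2 — point force P=3 kN at a=24/5 m (b=L-a=16/5):
  M_2 = Pbx/L  [x≤a] = 3·(16/5)·2/8 = 12/5 kN·m
Superposition: M = Σ M_i = 87/5 kN·m ≈ 17.400000 kN·m

M(2) = 87/5 kN·m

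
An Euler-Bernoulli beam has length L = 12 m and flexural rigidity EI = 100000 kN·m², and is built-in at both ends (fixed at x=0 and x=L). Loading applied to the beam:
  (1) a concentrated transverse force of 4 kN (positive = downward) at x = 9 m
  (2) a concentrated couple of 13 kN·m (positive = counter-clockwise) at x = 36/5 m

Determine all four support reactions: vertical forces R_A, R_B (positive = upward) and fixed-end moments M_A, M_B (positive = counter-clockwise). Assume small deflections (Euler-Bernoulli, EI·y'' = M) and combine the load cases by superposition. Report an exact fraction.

R_A = 437/200 kN, M_A = 641/100 kN·m, R_B = 363/200 kN, M_B = -519/100 kN·m

Load 1 — point force P=4 kN at a=9 m (b=L-a=3):
  R_A = Pb²(3a+b)/L³ = 4·3²·(3·9+3)/12³ = 5/8 kN
  M_A = Pab²/L² = 4·9·3²/12² = 9/4 kN·m
  R_B = Pa²(a+3b)/L³ = 4·9²·(9+3·3)/12³ = 27/8 kN
  M_B = -Pa²b/L² = -4·9²·3/12² = -27/4 kN·m
Load 2 — applied couple M₀=13 kN·m at a=36/5 m (b=L-a=24/5):
  R_A = 6M₀ab/L³ = 6·13·(36/5)·(24/5)/12³ = 39/25 kN
  M_A = M₀b(2a-b)/L² = 13·(24/5)·(2·(36/5)-(24/5))/12² = 104/25 kN·m
  R_B = -6M₀ab/L³ = -6·13·(36/5)·(24/5)/12³ = -39/25 kN
  M_B = M₀a(2b-a)/L² = 13·(36/5)·(2·(24/5)-(36/5))/12² = 39/25 kN·m
Superposition: R_A = 437/200 kN, M_A = 641/100 kN·m, R_B = 363/200 kN, M_B = -519/100 kN·m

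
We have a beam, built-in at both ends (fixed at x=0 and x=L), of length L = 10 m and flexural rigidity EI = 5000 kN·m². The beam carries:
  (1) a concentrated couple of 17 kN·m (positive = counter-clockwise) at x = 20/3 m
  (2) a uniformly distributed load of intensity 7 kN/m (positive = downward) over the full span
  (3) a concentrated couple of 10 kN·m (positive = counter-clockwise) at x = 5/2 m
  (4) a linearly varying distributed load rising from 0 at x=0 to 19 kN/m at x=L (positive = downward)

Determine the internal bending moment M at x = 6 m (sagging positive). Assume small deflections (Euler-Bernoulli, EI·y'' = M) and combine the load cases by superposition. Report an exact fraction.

M(6) = 8579/120 kN·m

Load 1 — applied couple M₀=17 kN·m at a=20/3 m (b=L-a=10/3):
  M_1 = R_Ax - M_A  [x≤a] with R_A=34/15, M_A=17/3 = (34/15)·6 - (17/3) = 119/15 kN·m
Load 2 — uniform load w=7 kN/m over full span:
  M_2 = wLx/2 - wL²/12 - wx²/2 = 7·10·6/2 - 7·10²/12 - 7·6²/2 = 77/3 kN·m
Load 3 — applied couple M₀=10 kN·m at a=5/2 m (b=L-a=15/2):
  M_3 = R_Ax - M_A - M₀  [x>a] with R_A=9/8, M_A=-15/8 = (9/8)·6 - (-15/8) - 10 = -11/8 kN·m
Load 4 — triangular load w₀=19 kN/m (0→w₀ over full span):
  M_4 = 3w₀Lx/20 - w₀L²/30 - w₀x³/(6L) = 3·19·10·6/20 - 19·10²/30 - 19·6³/(6·10) = 589/15 kN·m
Superposition: M = Σ M_i = 8579/120 kN·m ≈ 71.491667 kN·m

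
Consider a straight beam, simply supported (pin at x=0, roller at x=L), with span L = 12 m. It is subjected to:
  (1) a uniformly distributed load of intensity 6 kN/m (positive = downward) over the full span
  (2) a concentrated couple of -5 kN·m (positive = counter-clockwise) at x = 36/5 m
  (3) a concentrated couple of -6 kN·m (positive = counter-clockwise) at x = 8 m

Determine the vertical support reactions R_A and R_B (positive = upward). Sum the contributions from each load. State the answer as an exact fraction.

R_A = 421/12 kN, R_B = 443/12 kN

Load 1 — uniform load w=6 kN/m over full span:
  R_A = wL/2 = 6·12/2 = 36 kN
  R_B = wL/2 = 6·12/2 = 36 kN
Load 2 — applied couple M₀=-5 kN·m at a=36/5 m (b=L-a=24/5):
  R_A = M₀/L = (-5)/12 = -5/12 kN
  R_B = -M₀/L = -(-5)/12 = 5/12 kN
Load 3 — applied couple M₀=-6 kN·m at a=8 m (b=L-a=4):
  R_A = M₀/L = (-6)/12 = -1/2 kN
  R_B = -M₀/L = -(-6)/12 = 1/2 kN
Superposition: R_A = 421/12 kN, R_B = 443/12 kN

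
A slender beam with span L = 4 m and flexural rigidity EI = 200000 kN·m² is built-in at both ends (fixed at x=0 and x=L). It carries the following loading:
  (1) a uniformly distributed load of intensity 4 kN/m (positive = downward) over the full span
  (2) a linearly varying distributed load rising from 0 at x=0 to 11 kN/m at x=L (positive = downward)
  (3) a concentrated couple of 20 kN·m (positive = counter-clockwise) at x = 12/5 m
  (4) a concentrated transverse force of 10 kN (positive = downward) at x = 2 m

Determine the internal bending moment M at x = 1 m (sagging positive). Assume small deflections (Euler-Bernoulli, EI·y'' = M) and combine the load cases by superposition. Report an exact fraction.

M(1) = 209/120 kN·m

Load 1 — uniform load w=4 kN/m over full span:
  M_1 = wLx/2 - wL²/12 - wx²/2 = 4·4·1/2 - 4·4²/12 - 4·1²/2 = 2/3 kN·m
Load 2 — triangular load w₀=11 kN/m (0→w₀ over full span):
  M_2 = 3w₀Lx/20 - w₀L²/30 - w₀x³/(6L) = 3·11·4·1/20 - 11·4²/30 - 11·1³/(6·4) = 11/40 kN·m
Load 3 — applied couple M₀=20 kN·m at a=12/5 m (b=L-a=8/5):
  M_3 = R_Ax - M_A  [x≤a] with R_A=36/5, M_A=32/5 = (36/5)·1 - (32/5) = 4/5 kN·m
Load 4 — point force P=10 kN at a=2 m (b=L-a=2):
  M_4 = Pb²(3a+b)x/L³ - Pab²/L²  [x≤a] = 10·2²·(3·2+2)·1/4³ - 10·2·2²/4² = 0 kN·m
Superposition: M = Σ M_i = 209/120 kN·m ≈ 1.741667 kN·m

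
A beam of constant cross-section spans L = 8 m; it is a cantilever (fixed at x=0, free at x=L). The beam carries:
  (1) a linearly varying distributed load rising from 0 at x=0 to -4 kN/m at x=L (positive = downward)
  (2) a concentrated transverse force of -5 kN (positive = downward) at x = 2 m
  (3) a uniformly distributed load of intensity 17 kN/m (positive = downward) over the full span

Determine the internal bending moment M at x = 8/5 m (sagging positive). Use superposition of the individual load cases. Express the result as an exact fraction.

M(8/5) = -107282/375 kN·m

Load 1 — triangular load w₀=-4 kN/m (0→w₀ over full span):
  M_1 = w₀Lx/2 - w₀L²/3 - w₀x³/(6L) = (-4)·8·(8/5)/2 - (-4)·8²/3 - (-4)·(8/5)³/(6·8) = 22528/375 kN·m
Load 2 — point force P=-5 kN at a=2 m (b=L-a=6):
  M_2 = -P(a-x)  [x≤a] = -(-5)·(2-(8/5)) = 2 kN·m
Load 3 — uniform load w=17 kN/m over full span:
  M_3 = -w(L-x)²/2 = -17·(8-(8/5))²/2 = -8704/25 kN·m
Superposition: M = Σ M_i = -107282/375 kN·m ≈ -286.085333 kN·m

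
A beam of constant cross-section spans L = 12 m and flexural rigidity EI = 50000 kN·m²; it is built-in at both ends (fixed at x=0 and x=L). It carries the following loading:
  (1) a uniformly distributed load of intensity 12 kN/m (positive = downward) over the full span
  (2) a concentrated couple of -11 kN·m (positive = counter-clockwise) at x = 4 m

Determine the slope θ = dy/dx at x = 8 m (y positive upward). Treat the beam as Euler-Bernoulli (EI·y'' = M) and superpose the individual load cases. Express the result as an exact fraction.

Load 1 — uniform load w=12 kN/m over full span:
  θ_1 = -wx(L-x)(L-2x)/(12EI) = -12·8·(12-8)·(12-2·8)/(12·50000) = 8/3125 rad
Load 2 — applied couple M₀=-11 kN·m at a=4 m (b=L-a=8):
  θ_2 = (R_Ax²/2 - M_Ax - M₀(x-a))/EI  [x>a] with R_A=-11/9, M_A=0 = ((-11/9)·8²/2 - 0·8 - (-11)·(8-4))/50000 = 11/112500 rad
Superposition: θ = Σ θ_i = 299/112500 rad ≈ 0.002658 rad

θ(8) = 299/112500 rad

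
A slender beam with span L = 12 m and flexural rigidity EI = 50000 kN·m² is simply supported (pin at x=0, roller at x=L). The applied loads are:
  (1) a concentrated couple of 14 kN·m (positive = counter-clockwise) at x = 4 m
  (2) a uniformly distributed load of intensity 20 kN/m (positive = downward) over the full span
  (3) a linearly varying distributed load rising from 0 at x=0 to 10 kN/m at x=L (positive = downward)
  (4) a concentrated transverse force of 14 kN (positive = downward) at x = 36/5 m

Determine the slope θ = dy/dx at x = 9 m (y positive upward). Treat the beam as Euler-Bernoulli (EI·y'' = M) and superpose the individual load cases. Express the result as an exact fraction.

Load 1 — applied couple M₀=14 kN·m at a=4 m (b=L-a=8):
  θ_1 = (M₀x²/(2L)-M₀(x-a)+C₁)/EI  [x>a] with C₁=M₀(3b²-L²)/(6L)=28/3 = (14·9²/(2·12)-14·(9-4)+(28/3))/50000 = -161/600000 rad
Load 2 — uniform load w=20 kN/m over full span:
  θ_2 = -w(L³-6Lx²+4x³)/(24EI) = -20·(12³-6·12·9²+4·9³)/(24·50000) = 99/5000 rad
Load 3 — triangular load w₀=10 kN/m (0→w₀ over full span):
  θ_3 = -w₀(7L⁴-30L²x²+15x⁴)/(360LEI) = -10·(7·12⁴-30·12²·9²+15·9⁴)/(360·12·50000) = 3939/800000 rad
Load 4 — point force P=14 kN at a=36/5 m (b=L-a=24/5):
  θ_4 = -Pa(2L²-6Lx+3x²+a²)/(6LEI)  [x>a] = -14·(36/5)·(2·12²-6·12·9+3·9²+(36/5)²)/(6·12·50000) = 11403/6250000 rad
Superposition: θ = Σ θ_i = 7883969/300000000 rad ≈ 0.026280 rad

θ(9) = 7883969/300000000 rad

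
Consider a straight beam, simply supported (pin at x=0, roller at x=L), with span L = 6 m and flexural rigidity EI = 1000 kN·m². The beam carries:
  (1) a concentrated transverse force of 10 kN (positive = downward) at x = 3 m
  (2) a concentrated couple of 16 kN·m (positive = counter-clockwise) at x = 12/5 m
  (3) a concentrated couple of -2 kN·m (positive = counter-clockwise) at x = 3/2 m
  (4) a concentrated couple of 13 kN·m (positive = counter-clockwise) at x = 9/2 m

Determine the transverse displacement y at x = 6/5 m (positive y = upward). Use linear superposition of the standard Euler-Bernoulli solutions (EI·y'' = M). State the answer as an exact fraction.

Load 1 — point force P=10 kN at a=3 m (b=L-a=3):
  y_1 = -Pbx(L²-b²-x²)/(6LEI)  [x≤a] = -10·3·(6/5)·(6²-3²-(6/5)²)/(6·6·1000) = -639/25000 m
Load 2 — applied couple M₀=16 kN·m at a=12/5 m (b=L-a=18/5):
  y_2 = (M₀x³/(6L)+C₁x)/EI  [x≤a] with C₁=M₀(3b²-L²)/(6L)=32/25 = (16·(6/5)³/(6·6)+(32/25)·(6/5))/1000 = 36/15625 m
Load 3 — applied couple M₀=-2 kN·m at a=3/2 m (b=L-a=9/2):
  y_3 = (M₀x³/(6L)+C₁x)/EI  [x≤a] with C₁=M₀(3b²-L²)/(6L)=-11/8 = ((-2)·(6/5)³/(6·6)+(-11/8)·(6/5))/1000 = -873/500000 m
Load 4 — applied couple M₀=13 kN·m at a=9/2 m (b=L-a=3/2):
  y_4 = (M₀x³/(6L)+C₁x)/EI  [x≤a] with C₁=M₀(3b²-L²)/(6L)=-169/16 = (13·(6/5)³/(6·6)+(-169/16)·(6/5))/1000 = -12051/1000000 m
Superposition: y = Σ y_i = -37053/1000000 m ≈ -0.037053 m

y(6/5) = -37053/1000000 m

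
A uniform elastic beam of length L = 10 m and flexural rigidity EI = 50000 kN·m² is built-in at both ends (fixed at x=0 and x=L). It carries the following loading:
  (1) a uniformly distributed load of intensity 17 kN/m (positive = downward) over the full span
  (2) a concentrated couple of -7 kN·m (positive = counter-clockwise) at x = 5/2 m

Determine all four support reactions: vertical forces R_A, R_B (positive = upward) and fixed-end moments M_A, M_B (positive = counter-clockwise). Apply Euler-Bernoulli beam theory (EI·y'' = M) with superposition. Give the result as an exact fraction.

R_A = 6737/80 kN, M_A = 6863/48 kN·m, R_B = 6863/80 kN, M_B = -6905/48 kN·m

Load 1 — uniform load w=17 kN/m over full span:
  R_A = wL/2 = 17·10/2 = 85 kN
  M_A = wL²/12 = 17·10²/12 = 425/3 kN·m
  R_B = wL/2 = 17·10/2 = 85 kN
  M_B = -wL²/12 = -17·10²/12 = -425/3 kN·m
Load 2 — applied couple M₀=-7 kN·m at a=5/2 m (b=L-a=15/2):
  R_A = 6M₀ab/L³ = 6·(-7)·(5/2)·(15/2)/10³ = -63/80 kN
  M_A = M₀b(2a-b)/L² = (-7)·(15/2)·(2·(5/2)-(15/2))/10² = 21/16 kN·m
  R_B = -6M₀ab/L³ = -6·(-7)·(5/2)·(15/2)/10³ = 63/80 kN
  M_B = M₀a(2b-a)/L² = (-7)·(5/2)·(2·(15/2)-(5/2))/10² = -35/16 kN·m
Superposition: R_A = 6737/80 kN, M_A = 6863/48 kN·m, R_B = 6863/80 kN, M_B = -6905/48 kN·m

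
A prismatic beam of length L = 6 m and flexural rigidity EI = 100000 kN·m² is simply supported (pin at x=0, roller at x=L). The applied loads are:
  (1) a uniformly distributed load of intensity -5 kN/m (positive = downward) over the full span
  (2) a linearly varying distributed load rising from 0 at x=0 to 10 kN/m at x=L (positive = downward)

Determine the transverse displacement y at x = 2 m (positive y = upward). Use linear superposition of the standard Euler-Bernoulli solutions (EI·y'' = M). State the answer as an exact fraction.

y(2) = 1/45000 m

Load 1 — uniform load w=-5 kN/m over full span:
  y_1 = -wx(L³-2Lx²+x³)/(24EI) = -(-5)·2·(6³-2·6·2²+2³)/(24·100000) = 11/15000 m
Load 2 — triangular load w₀=10 kN/m (0→w₀ over full span):
  y_2 = -w₀x(7L⁴-10L²x²+3x⁴)/(360LEI) = -10·2·(7·6⁴-10·6²·2²+3·2⁴)/(360·6·100000) = -4/5625 m
Superposition: y = Σ y_i = 1/45000 m ≈ 0.000022 m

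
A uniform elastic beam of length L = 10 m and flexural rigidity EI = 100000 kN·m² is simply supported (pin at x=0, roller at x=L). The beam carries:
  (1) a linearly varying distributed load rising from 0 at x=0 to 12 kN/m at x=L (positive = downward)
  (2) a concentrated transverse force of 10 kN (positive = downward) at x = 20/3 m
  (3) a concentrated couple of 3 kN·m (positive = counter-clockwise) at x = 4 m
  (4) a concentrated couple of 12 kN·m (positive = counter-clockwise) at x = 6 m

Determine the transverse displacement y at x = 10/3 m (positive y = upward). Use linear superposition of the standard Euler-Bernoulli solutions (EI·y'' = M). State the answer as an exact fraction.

y(10/3) = -1339/162000 m

Load 1 — triangular load w₀=12 kN/m (0→w₀ over full span):
  y_1 = -w₀x(7L⁴-10L²x²+3x⁴)/(360LEI) = -12·(10/3)·(7·10⁴-10·10²·(10/3)²+3·(10/3)⁴)/(360·10·100000) = -8/1215 m
Load 2 — point force P=10 kN at a=20/3 m (b=L-a=10/3):
  y_2 = -Pbx(L²-b²-x²)/(6LEI)  [x≤a] = -10·(10/3)·(10/3)·(10²-(10/3)²-(10/3)²)/(6·10·100000) = -7/4860 m
Load 3 — applied couple M₀=3 kN·m at a=4 m (b=L-a=6):
  y_3 = (M₀x³/(6L)+C₁x)/EI  [x≤a] with C₁=M₀(3b²-L²)/(6L)=2/5 = (3·(10/3)³/(6·10)+(2/5)·(10/3))/100000 = 43/1350000 m
Load 4 — applied couple M₀=12 kN·m at a=6 m (b=L-a=4):
  y_4 = (M₀x³/(6L)+C₁x)/EI  [x≤a] with C₁=M₀(3b²-L²)/(6L)=-52/5 = (12·(10/3)³/(6·10)+(-52/5)·(10/3))/100000 = -23/84375 m
Superposition: y = Σ y_i = -1339/162000 m ≈ -0.008265 m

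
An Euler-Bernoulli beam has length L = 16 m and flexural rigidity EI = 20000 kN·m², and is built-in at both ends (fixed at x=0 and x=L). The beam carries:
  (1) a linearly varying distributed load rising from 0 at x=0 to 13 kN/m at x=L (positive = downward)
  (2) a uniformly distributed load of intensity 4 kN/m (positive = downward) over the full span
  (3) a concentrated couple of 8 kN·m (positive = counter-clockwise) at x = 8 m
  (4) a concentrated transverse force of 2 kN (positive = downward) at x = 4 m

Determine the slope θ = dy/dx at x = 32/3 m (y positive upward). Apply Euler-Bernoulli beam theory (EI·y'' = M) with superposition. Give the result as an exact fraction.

Load 1 — triangular load w₀=13 kN/m (0→w₀ over full span):
  θ_1 = -w₀(2x(L-x)(L-2x)(x+2L)+x²(L-x)²)/(120LEI) = -13·(2·(32/3)·(16-(32/3))·(16-2·(32/3))·((32/3)+2·16)+(32/3)²·(16-(32/3))²)/(120·16·20000) = 5824/759375 rad
Load 2 — uniform load w=4 kN/m over full span:
  θ_2 = -wx(L-x)(L-2x)/(12EI) = -4·(32/3)·(16-(32/3))·(16-2·(32/3))/(12·20000) = 256/50625 rad
Load 3 — applied couple M₀=8 kN·m at a=8 m (b=L-a=8):
  θ_3 = (R_Ax²/2 - M_Ax - M₀(x-a))/EI  [x>a] with R_A=3/4, M_A=2 = ((3/4)·(32/3)²/2 - 2·(32/3) - 8·((32/3)-8))/20000 = 0 rad
Load 4 — point force P=2 kN at a=4 m (b=L-a=12):
  θ_4 = Pa²(L-x)(2bL-(3b+a)(L-x))/(2L³EI)  [x>a] = 2·4²·(16-(32/3))·(2·12·16-(3·12+4)·(16-(32/3)))/(2·16³·20000) = 1/5625 rad
Superposition: θ = Σ θ_i = 9799/759375 rad ≈ 0.012904 rad

θ(32/3) = 9799/759375 rad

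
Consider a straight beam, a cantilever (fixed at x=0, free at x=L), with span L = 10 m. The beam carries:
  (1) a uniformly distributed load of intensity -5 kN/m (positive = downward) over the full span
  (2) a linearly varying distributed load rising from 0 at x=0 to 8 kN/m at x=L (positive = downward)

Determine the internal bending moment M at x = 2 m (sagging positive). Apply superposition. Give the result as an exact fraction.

M(2) = -416/15 kN·m

Load 1 — uniform load w=-5 kN/m over full span:
  M_1 = -w(L-x)²/2 = -(-5)·(10-2)²/2 = 160 kN·m
Load 2 — triangular load w₀=8 kN/m (0→w₀ over full span):
  M_2 = w₀Lx/2 - w₀L²/3 - w₀x³/(6L) = 8·10·2/2 - 8·10²/3 - 8·2³/(6·10) = -2816/15 kN·m
Superposition: M = Σ M_i = -416/15 kN·m ≈ -27.733333 kN·m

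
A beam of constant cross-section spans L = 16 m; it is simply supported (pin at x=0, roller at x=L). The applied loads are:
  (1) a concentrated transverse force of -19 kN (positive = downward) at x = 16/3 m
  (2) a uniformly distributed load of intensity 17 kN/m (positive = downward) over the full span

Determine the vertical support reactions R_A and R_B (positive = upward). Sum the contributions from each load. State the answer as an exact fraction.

R_A = 370/3 kN, R_B = 389/3 kN

Load 1 — point force P=-19 kN at a=16/3 m (b=L-a=32/3):
  R_A = Pb/L = (-19)·(32/3)/16 = -38/3 kN
  R_B = Pa/L = (-19)·(16/3)/16 = -19/3 kN
Load 2 — uniform load w=17 kN/m over full span:
  R_A = wL/2 = 17·16/2 = 136 kN
  R_B = wL/2 = 17·16/2 = 136 kN
Superposition: R_A = 370/3 kN, R_B = 389/3 kN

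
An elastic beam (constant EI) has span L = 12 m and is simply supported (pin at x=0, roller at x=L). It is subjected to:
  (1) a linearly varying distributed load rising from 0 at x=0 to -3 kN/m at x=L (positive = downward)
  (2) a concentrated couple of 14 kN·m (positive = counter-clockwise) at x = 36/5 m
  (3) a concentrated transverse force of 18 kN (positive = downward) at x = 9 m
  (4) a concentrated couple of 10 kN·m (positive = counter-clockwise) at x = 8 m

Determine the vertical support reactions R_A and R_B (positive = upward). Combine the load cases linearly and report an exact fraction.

Load 1 — triangular load w₀=-3 kN/m (0→w₀ over full span):
  R_A = w₀L/6 = (-3)·12/6 = -6 kN
  R_B = w₀L/3 = (-3)·12/3 = -12 kN
Load 2 — applied couple M₀=14 kN·m at a=36/5 m (b=L-a=24/5):
  R_A = M₀/L = 14/12 = 7/6 kN
  R_B = -M₀/L = -14/12 = -7/6 kN
Load 3 — point force P=18 kN at a=9 m (b=L-a=3):
  R_A = Pb/L = 18·3/12 = 9/2 kN
  R_B = Pa/L = 18·9/12 = 27/2 kN
Load 4 — applied couple M₀=10 kN·m at a=8 m (b=L-a=4):
  R_A = M₀/L = 10/12 = 5/6 kN
  R_B = -M₀/L = -10/12 = -5/6 kN
Superposition: R_A = 1/2 kN, R_B = -1/2 kN

R_A = 1/2 kN, R_B = -1/2 kN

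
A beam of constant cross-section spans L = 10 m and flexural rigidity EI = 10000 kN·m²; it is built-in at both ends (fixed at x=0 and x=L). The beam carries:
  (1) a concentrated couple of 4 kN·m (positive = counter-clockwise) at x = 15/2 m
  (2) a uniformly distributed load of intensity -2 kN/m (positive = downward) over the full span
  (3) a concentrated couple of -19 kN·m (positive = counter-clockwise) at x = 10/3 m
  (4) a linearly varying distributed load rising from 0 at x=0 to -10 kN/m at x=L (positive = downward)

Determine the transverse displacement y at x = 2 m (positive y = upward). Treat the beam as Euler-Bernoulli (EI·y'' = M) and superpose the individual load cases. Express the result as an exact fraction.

Load 1 — applied couple M₀=4 kN·m at a=15/2 m (b=L-a=5/2):
  y_1 = (R_Ax³/6 - M_Ax²/2)/EI  [x≤a] with R_A=9/20, M_A=5/4 = ((9/20)·2³/6 - (5/4)·2²/2)/10000 = -19/100000 m
Load 2 — uniform load w=-2 kN/m over full span:
  y_2 = -wx²(L-x)²/(24EI) = -(-2)·2²·(10-2)²/(24·10000) = 4/1875 m
Load 3 — applied couple M₀=-19 kN·m at a=10/3 m (b=L-a=20/3):
  y_3 = (R_Ax³/6 - M_Ax²/2)/EI  [x≤a] with R_A=-38/15, M_A=0 = ((-38/15)·2³/6 - 0·2²/2)/10000 = -19/56250 m
Load 4 — triangular load w₀=-10 kN/m (0→w₀ over full span):
  y_4 = -w₀x²(L-x)²(x+2L)/(120LEI) = -(-10)·2²·(10-2)²·(2+2·10)/(120·10·10000) = 44/9375 m
Superposition: y = Σ y_i = 5669/900000 m ≈ 0.006299 m

y(2) = 5669/900000 m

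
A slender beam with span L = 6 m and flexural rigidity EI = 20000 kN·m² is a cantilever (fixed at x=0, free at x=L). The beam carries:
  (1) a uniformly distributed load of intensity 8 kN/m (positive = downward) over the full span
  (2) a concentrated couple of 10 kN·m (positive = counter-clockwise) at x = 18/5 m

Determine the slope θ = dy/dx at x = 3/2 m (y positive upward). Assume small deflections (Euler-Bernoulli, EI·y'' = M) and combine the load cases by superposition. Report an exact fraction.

Load 1 — uniform load w=8 kN/m over full span:
  θ_1 = -wx(x²-3Lx+3L²)/(6EI) = -8·(3/2)·((3/2)²-3·6·(3/2)+3·6²)/(6·20000) = -333/40000 rad
Load 2 — applied couple M₀=10 kN·m at a=18/5 m (b=L-a=12/5):
  θ_2 = M₀x/EI  [x≤a] = 10·(3/2)/20000 = 3/4000 rad
Superposition: θ = Σ θ_i = -303/40000 rad ≈ -0.007575 rad

θ(3/2) = -303/40000 rad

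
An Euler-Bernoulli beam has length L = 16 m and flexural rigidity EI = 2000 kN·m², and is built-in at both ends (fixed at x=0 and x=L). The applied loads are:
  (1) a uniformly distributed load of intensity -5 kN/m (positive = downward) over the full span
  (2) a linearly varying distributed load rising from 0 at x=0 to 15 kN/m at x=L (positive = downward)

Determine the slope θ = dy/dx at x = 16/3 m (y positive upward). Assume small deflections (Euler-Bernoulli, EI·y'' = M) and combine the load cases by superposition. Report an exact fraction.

θ(16/3) = -128/3375 rad

Load 1 — uniform load w=-5 kN/m over full span:
  θ_1 = -wx(L-x)(L-2x)/(12EI) = -(-5)·(16/3)·(16-(16/3))·(16-2·(16/3))/(12·2000) = 128/2025 rad
Load 2 — triangular load w₀=15 kN/m (0→w₀ over full span):
  θ_2 = -w₀(2x(L-x)(L-2x)(x+2L)+x²(L-x)²)/(120LEI) = -15·(2·(16/3)·(16-(16/3))·(16-2·(16/3))·((16/3)+2·16)+(16/3)²·(16-(16/3))²)/(120·16·2000) = -1024/10125 rad
Superposition: θ = Σ θ_i = -128/3375 rad ≈ -0.037926 rad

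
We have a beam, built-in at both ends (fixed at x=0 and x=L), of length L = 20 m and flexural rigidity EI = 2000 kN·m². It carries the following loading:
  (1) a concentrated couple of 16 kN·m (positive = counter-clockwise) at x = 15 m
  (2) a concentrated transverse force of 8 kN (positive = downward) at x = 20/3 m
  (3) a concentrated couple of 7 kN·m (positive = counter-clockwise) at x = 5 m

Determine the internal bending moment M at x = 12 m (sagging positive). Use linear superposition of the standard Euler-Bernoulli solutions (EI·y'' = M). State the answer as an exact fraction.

Load 1 — applied couple M₀=16 kN·m at a=15 m (b=L-a=5):
  M_1 = R_Ax - M_A  [x≤a] with R_A=9/10, M_A=5 = (9/10)·12 - 5 = 29/5 kN·m
Load 2 — point force P=8 kN at a=20/3 m (b=L-a=40/3):
  M_2 = Pa²(a+3b)(L-x)/L³ - Pa²b/L²  [x>a] = 8·(20/3)²·((20/3)+3·(40/3))·(20-12)/20³ - 8·(20/3)²·(40/3)/20² = 128/27 kN·m
Load 3 — applied couple M₀=7 kN·m at a=5 m (b=L-a=15):
  M_3 = R_Ax - M_A - M₀  [x>a] with R_A=63/160, M_A=-21/16 = (63/160)·12 - (-21/16) - 7 = -77/80 kN·m
Superposition: M = Σ M_i = 20689/2160 kN·m ≈ 9.578241 kN·m

M(12) = 20689/2160 kN·m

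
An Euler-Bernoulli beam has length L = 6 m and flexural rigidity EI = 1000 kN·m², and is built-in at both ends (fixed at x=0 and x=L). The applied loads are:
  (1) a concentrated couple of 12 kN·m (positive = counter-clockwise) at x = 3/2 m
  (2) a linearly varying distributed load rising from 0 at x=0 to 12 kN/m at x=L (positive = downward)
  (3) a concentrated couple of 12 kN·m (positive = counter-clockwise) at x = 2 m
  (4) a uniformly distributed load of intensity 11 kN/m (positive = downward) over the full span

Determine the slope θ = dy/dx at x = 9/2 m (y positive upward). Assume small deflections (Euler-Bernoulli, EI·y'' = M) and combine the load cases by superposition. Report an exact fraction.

θ(9/2) = 7311/320000 rad

Load 1 — applied couple M₀=12 kN·m at a=3/2 m (b=L-a=9/2):
  θ_1 = (R_Ax²/2 - M_Ax - M₀(x-a))/EI  [x>a] with R_A=9/4, M_A=-9/4 = ((9/4)·(9/2)²/2 - (-9/4)·(9/2) - 12·((9/2)-(3/2)))/1000 = -99/32000 rad
Load 2 — triangular load w₀=12 kN/m (0→w₀ over full span):
  θ_2 = -w₀(2x(L-x)(L-2x)(x+2L)+x²(L-x)²)/(120LEI) = -12·(2·(9/2)·(6-(9/2))·(6-2·(9/2))·((9/2)+2·6)+(9/2)²·(6-(9/2))²)/(120·6·1000) = 3321/320000 rad
Load 3 — applied couple M₀=12 kN·m at a=2 m (b=L-a=4):
  θ_3 = (R_Ax²/2 - M_Ax - M₀(x-a))/EI  [x>a] with R_A=8/3, M_A=0 = ((8/3)·(9/2)²/2 - 0·(9/2) - 12·((9/2)-2))/1000 = -3/1000 rad
Load 4 — uniform load w=11 kN/m over full span:
  θ_4 = -wx(L-x)(L-2x)/(12EI) = -11·(9/2)·(6-(9/2))·(6-2·(9/2))/(12·1000) = 297/16000 rad
Superposition: θ = Σ θ_i = 7311/320000 rad ≈ 0.022847 rad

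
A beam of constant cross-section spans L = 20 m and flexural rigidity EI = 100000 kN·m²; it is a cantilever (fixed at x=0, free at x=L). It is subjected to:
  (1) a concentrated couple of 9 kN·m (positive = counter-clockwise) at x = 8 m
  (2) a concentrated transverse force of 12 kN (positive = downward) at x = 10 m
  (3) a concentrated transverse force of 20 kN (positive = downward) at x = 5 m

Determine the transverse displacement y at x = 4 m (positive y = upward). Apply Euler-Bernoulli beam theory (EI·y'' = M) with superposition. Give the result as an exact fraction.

Load 1 — applied couple M₀=9 kN·m at a=8 m (b=L-a=12):
  y_1 = M₀x²/(2EI)  [x≤a] = 9·4²/(2·100000) = 9/12500 m
Load 2 — point force P=12 kN at a=10 m (b=L-a=10):
  y_2 = -Px²(3a-x)/(6EI)  [x≤a] = -12·4²·(3·10-4)/(6·100000) = -26/3125 m
Load 3 — point force P=20 kN at a=5 m (b=L-a=15):
  y_3 = -Px²(3a-x)/(6EI)  [x≤a] = -20·4²·(3·5-4)/(6·100000) = -11/1875 m
Superposition: y = Σ y_i = -101/7500 m ≈ -0.013467 m

y(4) = -101/7500 m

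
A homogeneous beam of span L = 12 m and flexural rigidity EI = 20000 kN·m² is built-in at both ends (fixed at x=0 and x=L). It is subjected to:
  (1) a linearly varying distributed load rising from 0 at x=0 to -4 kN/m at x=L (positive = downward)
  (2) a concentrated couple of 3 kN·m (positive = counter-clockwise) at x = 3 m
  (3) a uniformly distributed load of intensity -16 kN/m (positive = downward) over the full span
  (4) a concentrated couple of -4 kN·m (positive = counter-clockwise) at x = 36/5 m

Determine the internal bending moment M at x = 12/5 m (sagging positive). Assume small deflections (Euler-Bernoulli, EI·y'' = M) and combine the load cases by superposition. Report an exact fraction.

Load 1 — triangular load w₀=-4 kN/m (0→w₀ over full span):
  M_1 = 3w₀Lx/20 - w₀L²/30 - w₀x³/(6L) = 3·(-4)·12·(12/5)/20 - (-4)·12²/30 - (-4)·(12/5)³/(6·12) = 336/125 kN·m
Load 2 — applied couple M₀=3 kN·m at a=3 m (b=L-a=9):
  M_2 = R_Ax - M_A  [x≤a] with R_A=9/32, M_A=-9/16 = (9/32)·(12/5) - (-9/16) = 99/80 kN·m
Load 3 — uniform load w=-16 kN/m over full span:
  M_3 = wLx/2 - wL²/12 - wx²/2 = (-16)·12·(12/5)/2 - (-16)·12²/12 - (-16)·(12/5)²/2 = 192/25 kN·m
Load 4 — applied couple M₀=-4 kN·m at a=36/5 m (b=L-a=24/5):
  M_4 = R_Ax - M_A  [x≤a] with R_A=-12/25, M_A=-32/25 = (-12/25)·(12/5) - (-32/25) = 16/125 kN·m
Superposition: M = Σ M_i = 23467/2000 kN·m ≈ 11.733500 kN·m

M(12/5) = 23467/2000 kN·m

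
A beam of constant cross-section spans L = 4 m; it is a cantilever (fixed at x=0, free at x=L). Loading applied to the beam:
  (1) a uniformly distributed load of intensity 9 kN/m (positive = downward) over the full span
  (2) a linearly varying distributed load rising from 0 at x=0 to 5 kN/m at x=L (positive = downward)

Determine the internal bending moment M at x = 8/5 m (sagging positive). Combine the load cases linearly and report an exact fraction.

M(8/5) = -936/25 kN·m

Load 1 — uniform load w=9 kN/m over full span:
  M_1 = -w(L-x)²/2 = -9·(4-(8/5))²/2 = -648/25 kN·m
Load 2 — triangular load w₀=5 kN/m (0→w₀ over full span):
  M_2 = w₀Lx/2 - w₀L²/3 - w₀x³/(6L) = 5·4·(8/5)/2 - 5·4²/3 - 5·(8/5)³/(6·4) = -288/25 kN·m
Superposition: M = Σ M_i = -936/25 kN·m ≈ -37.440000 kN·m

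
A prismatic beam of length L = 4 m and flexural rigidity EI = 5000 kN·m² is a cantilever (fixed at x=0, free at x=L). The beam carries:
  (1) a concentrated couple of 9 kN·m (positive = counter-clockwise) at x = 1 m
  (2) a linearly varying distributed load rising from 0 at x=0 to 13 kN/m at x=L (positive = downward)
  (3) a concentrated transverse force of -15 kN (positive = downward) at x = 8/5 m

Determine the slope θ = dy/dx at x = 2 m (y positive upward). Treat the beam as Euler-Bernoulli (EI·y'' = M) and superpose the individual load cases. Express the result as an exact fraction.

θ(2) = -1819/150000 rad

Load 1 — applied couple M₀=9 kN·m at a=1 m (b=L-a=3):
  θ_1 = M₀a/EI  [x>a] = 9·1/5000 = 9/5000 rad
Load 2 — triangular load w₀=13 kN/m (0→w₀ over full span):
  θ_2 = (w₀Lx²/4-w₀L²x/3-w₀x⁴/(24L))/EI = (13·4·2²/4-13·4²·2/3-13·2⁴/(24·4))/5000 = -533/30000 rad
Load 3 — point force P=-15 kN at a=8/5 m (b=L-a=12/5):
  θ_3 = -Pa²/(2EI)  [x>a] = -(-15)·(8/5)²/(2·5000) = 12/3125 rad
Superposition: θ = Σ θ_i = -1819/150000 rad ≈ -0.012127 rad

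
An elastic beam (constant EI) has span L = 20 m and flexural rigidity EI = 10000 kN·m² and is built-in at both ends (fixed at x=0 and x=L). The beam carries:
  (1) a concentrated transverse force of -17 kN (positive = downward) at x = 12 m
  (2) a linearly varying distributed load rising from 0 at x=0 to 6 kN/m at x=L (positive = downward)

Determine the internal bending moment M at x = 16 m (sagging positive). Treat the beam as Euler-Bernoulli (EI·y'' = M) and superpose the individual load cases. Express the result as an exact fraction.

M(16) = 1012/125 kN·m

Load 1 — point force P=-17 kN at a=12 m (b=L-a=8):
  M_1 = Pa²(a+3b)(L-x)/L³ - Pa²b/L²  [x>a] = (-17)·12²·(12+3·8)·(20-16)/20³ - (-17)·12²·8/20² = 612/125 kN·m
Load 2 — triangular load w₀=6 kN/m (0→w₀ over full span):
  M_2 = 3w₀Lx/20 - w₀L²/30 - w₀x³/(6L) = 3·6·20·16/20 - 6·20²/30 - 6·16³/(6·20) = 16/5 kN·m
Superposition: M = Σ M_i = 1012/125 kN·m ≈ 8.096000 kN·m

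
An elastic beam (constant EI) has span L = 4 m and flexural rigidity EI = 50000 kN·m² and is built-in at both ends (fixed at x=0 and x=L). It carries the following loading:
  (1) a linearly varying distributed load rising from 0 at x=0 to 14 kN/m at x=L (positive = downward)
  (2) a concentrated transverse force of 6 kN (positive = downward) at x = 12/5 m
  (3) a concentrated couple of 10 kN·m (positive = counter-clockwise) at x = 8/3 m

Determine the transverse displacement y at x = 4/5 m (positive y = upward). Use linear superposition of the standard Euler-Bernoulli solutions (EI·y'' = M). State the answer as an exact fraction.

Load 1 — triangular load w₀=14 kN/m (0→w₀ over full span):
  y_1 = -w₀x²(L-x)²(x+2L)/(120LEI) = -14·(4/5)²·(4-(4/5))²·((4/5)+2·4)/(120·4·50000) = -4928/146484375 m
Load 2 — point force P=6 kN at a=12/5 m (b=L-a=8/5):
  y_2 = -Pb²x²(3aL-(3a+b)x)/(6L³EI)  [x≤a] = -6·(8/5)²·(4/5)²·(3·(12/5)·4-(3·(12/5)+(8/5))·(4/5))/(6·4³·50000) = -544/48828125 m
Load 3 — applied couple M₀=10 kN·m at a=8/3 m (b=L-a=4/3):
  y_3 = (R_Ax³/6 - M_Ax²/2)/EI  [x≤a] with R_A=10/3, M_A=10/3 = ((10/3)·(4/5)³/6 - (10/3)·(4/5)²/2)/50000 = -11/703125 m
Superposition: y = Σ y_i = -5311/87890625 m ≈ -0.000060 m

y(4/5) = -5311/87890625 m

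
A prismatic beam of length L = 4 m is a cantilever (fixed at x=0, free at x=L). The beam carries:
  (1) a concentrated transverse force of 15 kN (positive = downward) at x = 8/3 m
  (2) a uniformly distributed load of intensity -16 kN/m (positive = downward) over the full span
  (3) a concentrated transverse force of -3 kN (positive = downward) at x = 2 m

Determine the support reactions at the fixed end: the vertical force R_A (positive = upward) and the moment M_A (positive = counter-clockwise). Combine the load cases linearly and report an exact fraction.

R_A = -52 kN, M_A = -94 kN·m

Load 1 — point force P=15 kN at a=8/3 m (b=L-a=4/3):
  R_A = P = 15 kN
  M_A = Pa = 15·(8/3) = 40 kN·m
Load 2 — uniform load w=-16 kN/m over full span:
  R_A = wL = (-16)·4 = -64 kN
  M_A = wL²/2 = (-16)·4²/2 = -128 kN·m
Load 3 — point force P=-3 kN at a=2 m (b=L-a=2):
  R_A = P = (-3) = -3 kN
  M_A = Pa = (-3)·2 = -6 kN·m
Superposition: R_A = -52 kN, M_A = -94 kN·m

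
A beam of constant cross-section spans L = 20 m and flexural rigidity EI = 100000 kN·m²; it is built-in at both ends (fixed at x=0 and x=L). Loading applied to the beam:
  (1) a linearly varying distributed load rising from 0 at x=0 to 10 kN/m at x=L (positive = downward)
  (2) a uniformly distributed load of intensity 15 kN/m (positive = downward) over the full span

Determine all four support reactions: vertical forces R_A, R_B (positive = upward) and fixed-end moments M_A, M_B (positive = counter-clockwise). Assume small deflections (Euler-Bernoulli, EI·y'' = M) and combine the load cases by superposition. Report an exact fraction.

R_A = 180 kN, M_A = 1900/3 kN·m, R_B = 220 kN, M_B = -700 kN·m

Load 1 — triangular load w₀=10 kN/m (0→w₀ over full span):
  R_A = 3w₀L/20 = 3·10·20/20 = 30 kN
  M_A = w₀L²/30 = 10·20²/30 = 400/3 kN·m
  R_B = 7w₀L/20 = 7·10·20/20 = 70 kN
  M_B = -w₀L²/20 = -10·20²/20 = -200 kN·m
Load 2 — uniform load w=15 kN/m over full span:
  R_A = wL/2 = 15·20/2 = 150 kN
  M_A = wL²/12 = 15·20²/12 = 500 kN·m
  R_B = wL/2 = 15·20/2 = 150 kN
  M_B = -wL²/12 = -15·20²/12 = -500 kN·m
Superposition: R_A = 180 kN, M_A = 1900/3 kN·m, R_B = 220 kN, M_B = -700 kN·m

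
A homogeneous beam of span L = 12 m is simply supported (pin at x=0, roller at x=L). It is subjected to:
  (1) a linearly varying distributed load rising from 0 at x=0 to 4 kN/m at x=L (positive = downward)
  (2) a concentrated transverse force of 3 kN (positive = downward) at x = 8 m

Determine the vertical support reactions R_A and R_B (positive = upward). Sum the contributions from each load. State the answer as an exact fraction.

R_A = 9 kN, R_B = 18 kN

Load 1 — triangular load w₀=4 kN/m (0→w₀ over full span):
  R_A = w₀L/6 = 4·12/6 = 8 kN
  R_B = w₀L/3 = 4·12/3 = 16 kN
Load 2 — point force P=3 kN at a=8 m (b=L-a=4):
  R_A = Pb/L = 3·4/12 = 1 kN
  R_B = Pa/L = 3·8/12 = 2 kN
Superposition: R_A = 9 kN, R_B = 18 kN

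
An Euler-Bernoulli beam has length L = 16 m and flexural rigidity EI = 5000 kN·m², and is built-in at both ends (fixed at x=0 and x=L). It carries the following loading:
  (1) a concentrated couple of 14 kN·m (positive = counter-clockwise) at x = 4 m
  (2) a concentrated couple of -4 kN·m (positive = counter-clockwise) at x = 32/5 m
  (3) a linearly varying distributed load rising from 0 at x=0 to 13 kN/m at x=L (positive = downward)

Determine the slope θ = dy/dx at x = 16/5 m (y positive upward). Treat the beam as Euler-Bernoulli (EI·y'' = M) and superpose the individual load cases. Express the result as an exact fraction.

Load 1 — applied couple M₀=14 kN·m at a=4 m (b=L-a=12):
  θ_1 = (R_Ax²/2 - M_Ax)/EI  [x≤a] with R_A=63/64, M_A=-21/8 = ((63/64)·(16/5)²/2 - (-21/8)·(16/5))/5000 = 42/15625 rad
Load 2 — applied couple M₀=-4 kN·m at a=32/5 m (b=L-a=48/5):
  θ_2 = (R_Ax²/2 - M_Ax)/EI  [x≤a] with R_A=-9/25, M_A=-12/25 = ((-9/25)·(16/5)²/2 - (-12/25)·(16/5))/5000 = -24/390625 rad
Load 3 — triangular load w₀=13 kN/m (0→w₀ over full span):
  θ_3 = -w₀(2x(L-x)(L-2x)(x+2L)+x²(L-x)²)/(120LEI) = -13·(2·(16/5)·(16-(16/5))·(16-2·(16/5))·((16/5)+2·16)+(16/5)²·(16-(16/5))²)/(120·16·5000) = -46592/1171875 rad
Superposition: θ = Σ θ_i = -43514/1171875 rad ≈ -0.037132 rad

θ(16/5) = -43514/1171875 rad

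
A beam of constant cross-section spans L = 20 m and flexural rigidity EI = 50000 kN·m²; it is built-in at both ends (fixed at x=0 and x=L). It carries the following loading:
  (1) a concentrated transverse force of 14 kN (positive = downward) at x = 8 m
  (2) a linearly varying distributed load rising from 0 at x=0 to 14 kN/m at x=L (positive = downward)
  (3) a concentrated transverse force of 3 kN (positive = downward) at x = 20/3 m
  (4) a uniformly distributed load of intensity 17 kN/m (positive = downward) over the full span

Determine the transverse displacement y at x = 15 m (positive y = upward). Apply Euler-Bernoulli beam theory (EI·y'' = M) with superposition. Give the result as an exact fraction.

y(15) = -104747/864000 m

Load 1 — point force P=14 kN at a=8 m (b=L-a=12):
  y_1 = -Pa²(L-x)²(3bL-(3b+a)(L-x))/(6L³EI)  [x>a] = -14·8²·(20-15)²·(3·12·20-(3·12+8)·(20-15))/(6·20³·50000) = -7/1500 m
Load 2 — triangular load w₀=14 kN/m (0→w₀ over full span):
  y_2 = -w₀x²(L-x)²(x+2L)/(120LEI) = -14·15²·(20-15)²·(15+2·20)/(120·20·50000) = -231/6400 m
Load 3 — point force P=3 kN at a=20/3 m (b=L-a=40/3):
  y_3 = -Pa²(L-x)²(3bL-(3b+a)(L-x))/(6L³EI)  [x>a] = -3·(20/3)²·(20-15)²·(3·(40/3)·20-(3·(40/3)+(20/3))·(20-15))/(6·20³·50000) = -17/21600 m
Load 4 — uniform load w=17 kN/m over full span:
  y_4 = -wx²(L-x)²/(24EI) = -17·15²·(20-15)²/(24·50000) = -51/640 m
Superposition: y = Σ y_i = -104747/864000 m ≈ -0.121235 m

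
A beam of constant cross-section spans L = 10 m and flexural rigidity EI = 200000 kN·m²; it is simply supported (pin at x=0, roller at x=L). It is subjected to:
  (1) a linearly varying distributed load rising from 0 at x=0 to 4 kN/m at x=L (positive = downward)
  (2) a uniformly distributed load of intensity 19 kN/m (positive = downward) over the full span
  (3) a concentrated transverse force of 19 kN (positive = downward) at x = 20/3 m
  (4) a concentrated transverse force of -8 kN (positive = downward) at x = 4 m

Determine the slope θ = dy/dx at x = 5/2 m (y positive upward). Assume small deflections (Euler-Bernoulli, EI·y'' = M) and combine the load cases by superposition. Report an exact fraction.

Load 1 — triangular load w₀=4 kN/m (0→w₀ over full span):
  θ_1 = -w₀(7L⁴-30L²x²+15x⁴)/(360LEI) = -4·(7·10⁴-30·10²·(5/2)²+15·(5/2)⁴)/(360·10·200000) = -1327/4608000 rad
Load 2 — uniform load w=19 kN/m over full span:
  θ_2 = -w(L³-6Lx²+4x³)/(24EI) = -19·(10³-6·10·(5/2)²+4·(5/2)³)/(24·200000) = -209/76800 rad
Load 3 — point force P=19 kN at a=20/3 m (b=L-a=10/3):
  θ_3 = -Pb(L²-b²-3x²)/(6LEI)  [x≤a] = -19·(10/3)·(10²-(10/3)²-3·(5/2)²)/(6·10·200000) = -1919/5184000 rad
Load 4 — point force P=-8 kN at a=4 m (b=L-a=6):
  θ_4 = -Pb(L²-b²-3x²)/(6LEI)  [x≤a] = -(-8)·6·(10²-6²-3·(5/2)²)/(6·10·200000) = 181/1000000 rad
Superposition: θ = Σ θ_i = -16581071/5184000000 rad ≈ -0.003199 rad

θ(5/2) = -16581071/5184000000 rad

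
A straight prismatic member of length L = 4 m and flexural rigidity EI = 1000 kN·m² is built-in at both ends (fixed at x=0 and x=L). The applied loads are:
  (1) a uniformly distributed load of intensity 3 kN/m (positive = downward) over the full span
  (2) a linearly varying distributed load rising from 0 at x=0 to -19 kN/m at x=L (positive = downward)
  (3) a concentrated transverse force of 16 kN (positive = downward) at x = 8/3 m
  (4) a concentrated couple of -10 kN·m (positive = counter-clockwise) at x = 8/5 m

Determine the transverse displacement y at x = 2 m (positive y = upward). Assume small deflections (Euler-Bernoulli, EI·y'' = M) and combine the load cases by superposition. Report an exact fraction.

Load 1 — uniform load w=3 kN/m over full span:
  y_1 = -wx²(L-x)²/(24EI) = -3·2²·(4-2)²/(24·1000) = -1/500 m
Load 2 — triangular load w₀=-19 kN/m (0→w₀ over full span):
  y_2 = -w₀x²(L-x)²(x+2L)/(120LEI) = -(-19)·2²·(4-2)²·(2+2·4)/(120·4·1000) = 19/3000 m
Load 3 — point force P=16 kN at a=8/3 m (b=L-a=4/3):
  y_3 = -Pb²x²(3aL-(3a+b)x)/(6L³EI)  [x≤a] = -16·(4/3)²·2²·(3·(8/3)·4-(3·(8/3)+(4/3))·2)/(6·4³·1000) = -8/2025 m
Load 4 — applied couple M₀=-10 kN·m at a=8/5 m (b=L-a=12/5):
  y_4 = (R_Ax³/6 - M_Ax²/2 - M₀(x-a)²/2)/EI  [x>a] with R_A=-18/5, M_A=-6/5 = ((-18/5)·2³/6 - (-6/5)·2²/2 - (-10)·(2-(8/5))²/2)/1000 = -1/625 m
Superposition: y = Σ y_i = -493/405000 m ≈ -0.001217 m

y(2) = -493/405000 m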